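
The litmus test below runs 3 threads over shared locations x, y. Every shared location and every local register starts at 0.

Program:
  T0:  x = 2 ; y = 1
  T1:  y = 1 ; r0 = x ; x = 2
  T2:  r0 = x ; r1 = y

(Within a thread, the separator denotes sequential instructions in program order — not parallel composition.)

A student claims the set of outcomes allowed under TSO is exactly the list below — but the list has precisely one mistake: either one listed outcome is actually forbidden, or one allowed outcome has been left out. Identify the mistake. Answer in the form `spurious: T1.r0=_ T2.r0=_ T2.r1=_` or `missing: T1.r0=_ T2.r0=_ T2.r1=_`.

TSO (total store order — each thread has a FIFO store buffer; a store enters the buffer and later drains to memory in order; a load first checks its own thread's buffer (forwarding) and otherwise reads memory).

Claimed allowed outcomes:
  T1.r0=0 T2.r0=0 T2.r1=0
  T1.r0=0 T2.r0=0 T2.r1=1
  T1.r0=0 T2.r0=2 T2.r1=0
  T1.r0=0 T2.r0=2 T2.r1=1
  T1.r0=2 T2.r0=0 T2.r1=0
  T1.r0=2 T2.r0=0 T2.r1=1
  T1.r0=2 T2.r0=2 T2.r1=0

outcome vector order: (T1.r0,T2.r0,T2.r1)
under TSO → 0/0/0 0/0/1 0/2/0 0/2/1 2/0/0 2/0/1 2/2/0 2/2/1
TSO∖claimed = {2/2/1}

missing: T1.r0=2 T2.r0=2 T2.r1=1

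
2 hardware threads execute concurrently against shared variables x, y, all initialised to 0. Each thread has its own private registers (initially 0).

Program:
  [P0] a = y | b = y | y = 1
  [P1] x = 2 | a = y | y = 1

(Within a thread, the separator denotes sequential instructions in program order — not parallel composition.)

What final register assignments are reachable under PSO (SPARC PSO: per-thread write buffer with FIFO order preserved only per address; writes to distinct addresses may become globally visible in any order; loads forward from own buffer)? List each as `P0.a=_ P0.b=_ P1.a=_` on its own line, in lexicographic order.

outcome vector order: (P0.a,P0.b,P1.a)
|PSO outcomes| = 4

P0.a=0 P0.b=0 P1.a=0
P0.a=0 P0.b=0 P1.a=1
P0.a=0 P0.b=1 P1.a=0
P0.a=1 P0.b=1 P1.a=0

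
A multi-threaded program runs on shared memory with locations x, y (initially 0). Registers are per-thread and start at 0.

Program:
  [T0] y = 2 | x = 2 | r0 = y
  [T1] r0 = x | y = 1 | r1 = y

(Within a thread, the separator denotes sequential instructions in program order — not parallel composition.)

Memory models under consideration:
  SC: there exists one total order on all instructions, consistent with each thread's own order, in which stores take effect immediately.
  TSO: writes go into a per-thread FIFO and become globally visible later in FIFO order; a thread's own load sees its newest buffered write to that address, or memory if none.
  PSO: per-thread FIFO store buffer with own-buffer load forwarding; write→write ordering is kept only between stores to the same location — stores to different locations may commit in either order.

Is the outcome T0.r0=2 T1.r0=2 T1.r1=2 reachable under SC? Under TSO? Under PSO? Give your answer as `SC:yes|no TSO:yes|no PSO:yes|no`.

outcome vector order: (T0.r0,T1.r0,T1.r1)
under SC → (1,0,1), (1,2,1), (2,0,1), (2,0,2), (2,2,1)
under TSO → (1,0,1), (1,2,1), (2,0,1), (2,0,2), (2,2,1)
under PSO → (1,0,1), (1,2,1), (2,0,1), (2,0,2), (2,2,1), (2,2,2)
target (2,2,2) ∈ {PSO}

SC:no TSO:no PSO:yes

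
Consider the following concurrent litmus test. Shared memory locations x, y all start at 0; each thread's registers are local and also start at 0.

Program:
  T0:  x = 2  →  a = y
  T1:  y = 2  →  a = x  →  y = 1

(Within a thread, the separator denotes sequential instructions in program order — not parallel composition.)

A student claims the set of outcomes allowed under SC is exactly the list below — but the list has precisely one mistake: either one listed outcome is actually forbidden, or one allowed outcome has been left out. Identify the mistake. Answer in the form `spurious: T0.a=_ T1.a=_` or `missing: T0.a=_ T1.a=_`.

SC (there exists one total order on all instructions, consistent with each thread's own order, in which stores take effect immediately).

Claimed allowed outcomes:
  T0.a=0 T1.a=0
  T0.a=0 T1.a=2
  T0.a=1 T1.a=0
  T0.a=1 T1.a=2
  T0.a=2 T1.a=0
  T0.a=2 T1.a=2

spurious: T0.a=0 T1.a=0

outcome vector order: (T0.a,T1.a)
[SC] allowed = {<0 2> <1 0> <1 2> <2 0> <2 2>}
claimed∖SC = {<0 0>}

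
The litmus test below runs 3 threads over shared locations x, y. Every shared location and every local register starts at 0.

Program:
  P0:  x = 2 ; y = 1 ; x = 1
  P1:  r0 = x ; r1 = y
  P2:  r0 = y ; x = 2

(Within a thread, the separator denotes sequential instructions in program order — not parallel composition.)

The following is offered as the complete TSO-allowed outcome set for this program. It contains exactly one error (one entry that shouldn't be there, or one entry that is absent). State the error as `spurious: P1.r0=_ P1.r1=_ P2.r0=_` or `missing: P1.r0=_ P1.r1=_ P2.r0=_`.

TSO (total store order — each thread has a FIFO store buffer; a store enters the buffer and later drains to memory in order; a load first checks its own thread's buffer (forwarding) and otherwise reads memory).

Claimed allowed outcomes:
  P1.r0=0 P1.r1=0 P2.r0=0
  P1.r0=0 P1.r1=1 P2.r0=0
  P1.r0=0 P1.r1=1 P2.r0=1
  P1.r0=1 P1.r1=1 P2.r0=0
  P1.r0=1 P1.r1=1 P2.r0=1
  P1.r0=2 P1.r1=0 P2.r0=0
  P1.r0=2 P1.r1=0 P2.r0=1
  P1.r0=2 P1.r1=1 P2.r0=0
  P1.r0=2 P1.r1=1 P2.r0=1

missing: P1.r0=0 P1.r1=0 P2.r0=1

outcome vector order: (P1.r0,P1.r1,P2.r0)
[TSO] allowed = {000, 001, 010, 011, 110, 111, 200, 201, 210, 211}
TSO∖claimed = {001}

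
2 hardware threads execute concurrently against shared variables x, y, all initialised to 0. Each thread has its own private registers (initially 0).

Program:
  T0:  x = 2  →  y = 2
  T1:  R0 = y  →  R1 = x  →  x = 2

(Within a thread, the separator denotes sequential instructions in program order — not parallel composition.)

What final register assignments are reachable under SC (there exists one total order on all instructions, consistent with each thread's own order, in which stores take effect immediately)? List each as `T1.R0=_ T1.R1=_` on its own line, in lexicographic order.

outcome vector order: (T1.R0,T1.R1)
|SC outcomes| = 3

T1.R0=0 T1.R1=0
T1.R0=0 T1.R1=2
T1.R0=2 T1.R1=2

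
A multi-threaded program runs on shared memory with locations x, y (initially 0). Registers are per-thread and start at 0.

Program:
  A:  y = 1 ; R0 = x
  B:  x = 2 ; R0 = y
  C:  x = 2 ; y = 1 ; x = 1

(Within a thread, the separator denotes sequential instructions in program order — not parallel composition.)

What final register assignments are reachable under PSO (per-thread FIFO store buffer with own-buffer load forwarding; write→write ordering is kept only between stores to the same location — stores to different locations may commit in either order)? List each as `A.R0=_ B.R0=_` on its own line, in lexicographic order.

outcome vector order: (A.R0,B.R0)
|PSO outcomes| = 6

A.R0=0 B.R0=0
A.R0=0 B.R0=1
A.R0=1 B.R0=0
A.R0=1 B.R0=1
A.R0=2 B.R0=0
A.R0=2 B.R0=1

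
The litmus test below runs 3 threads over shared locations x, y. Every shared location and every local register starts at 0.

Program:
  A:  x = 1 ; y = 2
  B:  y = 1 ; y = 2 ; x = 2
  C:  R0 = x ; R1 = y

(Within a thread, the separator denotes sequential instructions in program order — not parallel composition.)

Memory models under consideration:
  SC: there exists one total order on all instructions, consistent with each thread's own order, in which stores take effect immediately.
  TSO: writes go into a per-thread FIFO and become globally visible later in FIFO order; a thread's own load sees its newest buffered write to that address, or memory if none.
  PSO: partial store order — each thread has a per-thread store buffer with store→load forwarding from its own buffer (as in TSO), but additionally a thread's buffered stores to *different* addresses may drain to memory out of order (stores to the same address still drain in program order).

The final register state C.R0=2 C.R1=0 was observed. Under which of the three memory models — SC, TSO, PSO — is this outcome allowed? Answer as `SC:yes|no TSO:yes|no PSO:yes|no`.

SC:no TSO:no PSO:yes

outcome vector order: (C.R0,C.R1)
SC (7): 00, 01, 02, 10, 11, 12, 22
TSO (7): 00, 01, 02, 10, 11, 12, 22
PSO (9): 00, 01, 02, 10, 11, 12, 20, 21, 22
target 20 ∈ {PSO}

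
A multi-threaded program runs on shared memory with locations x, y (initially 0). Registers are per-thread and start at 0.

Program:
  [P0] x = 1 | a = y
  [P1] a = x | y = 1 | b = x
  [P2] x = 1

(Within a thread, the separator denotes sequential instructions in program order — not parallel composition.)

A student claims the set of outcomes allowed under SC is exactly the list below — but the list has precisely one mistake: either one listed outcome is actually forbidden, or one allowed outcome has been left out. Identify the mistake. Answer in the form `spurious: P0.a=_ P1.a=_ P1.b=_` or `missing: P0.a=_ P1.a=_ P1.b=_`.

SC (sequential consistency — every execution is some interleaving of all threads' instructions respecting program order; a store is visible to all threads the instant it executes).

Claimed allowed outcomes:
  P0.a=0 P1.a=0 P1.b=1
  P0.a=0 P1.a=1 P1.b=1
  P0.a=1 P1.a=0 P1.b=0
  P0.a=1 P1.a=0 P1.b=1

outcome vector order: (P0.a,P1.a,P1.b)
SC: 5 outcomes — {001; 011; 100; 101; 111}
SC∖claimed = {111}

missing: P0.a=1 P1.a=1 P1.b=1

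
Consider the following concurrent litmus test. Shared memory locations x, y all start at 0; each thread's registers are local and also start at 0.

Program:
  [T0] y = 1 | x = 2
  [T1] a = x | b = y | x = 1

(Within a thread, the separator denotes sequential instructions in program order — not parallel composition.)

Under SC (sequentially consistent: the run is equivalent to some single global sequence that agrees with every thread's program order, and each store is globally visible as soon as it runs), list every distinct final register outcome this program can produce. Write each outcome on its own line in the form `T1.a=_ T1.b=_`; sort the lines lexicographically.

T1.a=0 T1.b=0
T1.a=0 T1.b=1
T1.a=2 T1.b=1

outcome vector order: (T1.a,T1.b)
|SC outcomes| = 3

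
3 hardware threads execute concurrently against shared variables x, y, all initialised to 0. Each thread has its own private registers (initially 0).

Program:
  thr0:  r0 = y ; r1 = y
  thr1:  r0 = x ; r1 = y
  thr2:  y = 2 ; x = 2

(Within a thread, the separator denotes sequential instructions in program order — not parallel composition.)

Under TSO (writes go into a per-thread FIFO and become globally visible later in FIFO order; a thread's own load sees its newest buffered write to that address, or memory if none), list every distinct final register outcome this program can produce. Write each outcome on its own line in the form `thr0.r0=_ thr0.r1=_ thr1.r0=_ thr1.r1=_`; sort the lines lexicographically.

outcome vector order: (thr0.r0,thr0.r1,thr1.r0,thr1.r1)
|TSO outcomes| = 9

thr0.r0=0 thr0.r1=0 thr1.r0=0 thr1.r1=0
thr0.r0=0 thr0.r1=0 thr1.r0=0 thr1.r1=2
thr0.r0=0 thr0.r1=0 thr1.r0=2 thr1.r1=2
thr0.r0=0 thr0.r1=2 thr1.r0=0 thr1.r1=0
thr0.r0=0 thr0.r1=2 thr1.r0=0 thr1.r1=2
thr0.r0=0 thr0.r1=2 thr1.r0=2 thr1.r1=2
thr0.r0=2 thr0.r1=2 thr1.r0=0 thr1.r1=0
thr0.r0=2 thr0.r1=2 thr1.r0=0 thr1.r1=2
thr0.r0=2 thr0.r1=2 thr1.r0=2 thr1.r1=2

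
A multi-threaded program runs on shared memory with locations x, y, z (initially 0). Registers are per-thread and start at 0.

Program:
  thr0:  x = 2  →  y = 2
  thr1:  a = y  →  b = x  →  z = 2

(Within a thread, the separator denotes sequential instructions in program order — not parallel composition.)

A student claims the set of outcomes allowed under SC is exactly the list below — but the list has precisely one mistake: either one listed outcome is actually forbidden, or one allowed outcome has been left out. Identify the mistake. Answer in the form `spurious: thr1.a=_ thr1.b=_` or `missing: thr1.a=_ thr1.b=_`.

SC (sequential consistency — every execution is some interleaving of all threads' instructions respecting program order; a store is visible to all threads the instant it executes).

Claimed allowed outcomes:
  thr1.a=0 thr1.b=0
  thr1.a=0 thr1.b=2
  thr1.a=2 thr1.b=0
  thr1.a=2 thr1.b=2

spurious: thr1.a=2 thr1.b=0

outcome vector order: (thr1.a,thr1.b)
under SC → 00 02 22
claimed∖SC = {20}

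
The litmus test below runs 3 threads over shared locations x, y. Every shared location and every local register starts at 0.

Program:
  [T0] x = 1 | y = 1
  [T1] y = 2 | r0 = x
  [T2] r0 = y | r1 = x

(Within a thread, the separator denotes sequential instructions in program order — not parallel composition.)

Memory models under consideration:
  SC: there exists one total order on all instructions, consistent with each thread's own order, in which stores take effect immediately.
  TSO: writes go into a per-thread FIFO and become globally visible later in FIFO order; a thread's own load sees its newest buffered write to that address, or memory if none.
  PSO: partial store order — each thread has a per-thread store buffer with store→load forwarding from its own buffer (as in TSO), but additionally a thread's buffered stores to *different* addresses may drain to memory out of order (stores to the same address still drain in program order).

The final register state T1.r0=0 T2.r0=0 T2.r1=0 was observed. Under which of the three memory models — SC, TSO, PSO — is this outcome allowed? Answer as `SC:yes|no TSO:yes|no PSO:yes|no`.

outcome vector order: (T1.r0,T2.r0,T2.r1)
under SC → 000 001 011 020 021 100 101 111 120 121
under TSO → 000 001 011 020 021 100 101 111 120 121
under PSO → 000 001 010 011 020 021 100 101 110 111 120 121
target 000 ∈ {SC,TSO,PSO}

SC:yes TSO:yes PSO:yes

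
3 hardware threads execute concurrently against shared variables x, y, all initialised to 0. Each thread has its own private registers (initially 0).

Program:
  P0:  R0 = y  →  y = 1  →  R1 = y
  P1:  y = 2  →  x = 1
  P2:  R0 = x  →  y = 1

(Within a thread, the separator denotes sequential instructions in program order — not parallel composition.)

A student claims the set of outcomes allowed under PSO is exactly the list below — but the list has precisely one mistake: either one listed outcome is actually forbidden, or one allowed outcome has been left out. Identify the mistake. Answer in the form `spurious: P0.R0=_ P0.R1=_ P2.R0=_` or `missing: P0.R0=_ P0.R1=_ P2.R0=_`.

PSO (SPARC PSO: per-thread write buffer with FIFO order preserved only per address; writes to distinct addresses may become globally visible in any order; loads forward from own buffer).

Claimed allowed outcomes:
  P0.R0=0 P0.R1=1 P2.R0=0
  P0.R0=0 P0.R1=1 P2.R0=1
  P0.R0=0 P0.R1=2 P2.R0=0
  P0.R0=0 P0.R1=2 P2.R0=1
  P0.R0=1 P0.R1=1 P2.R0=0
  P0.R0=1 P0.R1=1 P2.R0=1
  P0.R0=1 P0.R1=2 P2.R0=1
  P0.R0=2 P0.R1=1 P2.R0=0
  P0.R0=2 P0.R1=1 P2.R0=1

outcome vector order: (P0.R0,P0.R1,P2.R0)
under PSO → 0/1/0, 0/1/1, 0/2/0, 0/2/1, 1/1/0, 1/1/1, 1/2/0, 1/2/1, 2/1/0, 2/1/1
PSO∖claimed = {1/2/0}

missing: P0.R0=1 P0.R1=2 P2.R0=0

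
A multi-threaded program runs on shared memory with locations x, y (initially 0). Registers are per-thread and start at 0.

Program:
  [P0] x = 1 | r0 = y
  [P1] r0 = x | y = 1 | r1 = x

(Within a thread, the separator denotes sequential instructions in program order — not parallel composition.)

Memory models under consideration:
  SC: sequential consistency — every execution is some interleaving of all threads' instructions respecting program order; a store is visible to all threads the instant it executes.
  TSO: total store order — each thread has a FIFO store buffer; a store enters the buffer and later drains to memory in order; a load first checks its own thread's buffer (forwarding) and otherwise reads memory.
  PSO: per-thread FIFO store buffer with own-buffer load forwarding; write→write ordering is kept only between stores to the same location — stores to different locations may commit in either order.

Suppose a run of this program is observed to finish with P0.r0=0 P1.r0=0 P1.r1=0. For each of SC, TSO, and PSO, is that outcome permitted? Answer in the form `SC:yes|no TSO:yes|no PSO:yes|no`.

SC:no TSO:yes PSO:yes

outcome vector order: (P0.r0,P1.r0,P1.r1)
SC: 5 outcomes — {001 011 100 101 111}
TSO: 6 outcomes — {000 001 011 100 101 111}
PSO: 6 outcomes — {000 001 011 100 101 111}
target 000 ∈ {TSO,PSO}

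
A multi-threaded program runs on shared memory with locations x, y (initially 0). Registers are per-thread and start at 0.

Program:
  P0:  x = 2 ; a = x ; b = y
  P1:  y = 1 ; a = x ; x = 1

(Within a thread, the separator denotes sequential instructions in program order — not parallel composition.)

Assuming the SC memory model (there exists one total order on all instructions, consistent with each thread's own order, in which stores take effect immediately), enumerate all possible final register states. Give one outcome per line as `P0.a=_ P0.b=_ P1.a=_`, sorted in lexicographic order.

outcome vector order: (P0.a,P0.b,P1.a)
|SC outcomes| = 5

P0.a=1 P0.b=1 P1.a=0
P0.a=1 P0.b=1 P1.a=2
P0.a=2 P0.b=0 P1.a=2
P0.a=2 P0.b=1 P1.a=0
P0.a=2 P0.b=1 P1.a=2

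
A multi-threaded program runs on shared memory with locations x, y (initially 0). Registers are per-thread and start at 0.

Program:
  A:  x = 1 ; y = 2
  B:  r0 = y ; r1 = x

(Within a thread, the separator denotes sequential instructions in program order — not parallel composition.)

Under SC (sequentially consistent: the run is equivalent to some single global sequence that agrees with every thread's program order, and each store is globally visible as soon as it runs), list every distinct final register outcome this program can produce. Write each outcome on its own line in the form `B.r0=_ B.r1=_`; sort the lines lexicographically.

outcome vector order: (B.r0,B.r1)
|SC outcomes| = 3

B.r0=0 B.r1=0
B.r0=0 B.r1=1
B.r0=2 B.r1=1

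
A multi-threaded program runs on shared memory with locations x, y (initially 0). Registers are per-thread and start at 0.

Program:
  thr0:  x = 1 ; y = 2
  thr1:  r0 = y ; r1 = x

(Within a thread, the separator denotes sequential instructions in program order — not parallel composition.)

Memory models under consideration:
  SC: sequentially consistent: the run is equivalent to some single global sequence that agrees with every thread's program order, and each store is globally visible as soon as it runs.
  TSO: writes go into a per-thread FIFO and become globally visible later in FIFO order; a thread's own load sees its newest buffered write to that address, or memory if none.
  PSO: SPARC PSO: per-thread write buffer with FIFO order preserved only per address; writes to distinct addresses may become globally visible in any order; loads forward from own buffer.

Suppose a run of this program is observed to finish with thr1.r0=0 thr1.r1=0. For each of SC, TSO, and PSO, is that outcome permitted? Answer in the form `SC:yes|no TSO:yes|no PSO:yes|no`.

SC:yes TSO:yes PSO:yes

outcome vector order: (thr1.r0,thr1.r1)
SC (3): 0/0, 0/1, 2/1
TSO (3): 0/0, 0/1, 2/1
PSO (4): 0/0, 0/1, 2/0, 2/1
target 0/0 ∈ {SC,TSO,PSO}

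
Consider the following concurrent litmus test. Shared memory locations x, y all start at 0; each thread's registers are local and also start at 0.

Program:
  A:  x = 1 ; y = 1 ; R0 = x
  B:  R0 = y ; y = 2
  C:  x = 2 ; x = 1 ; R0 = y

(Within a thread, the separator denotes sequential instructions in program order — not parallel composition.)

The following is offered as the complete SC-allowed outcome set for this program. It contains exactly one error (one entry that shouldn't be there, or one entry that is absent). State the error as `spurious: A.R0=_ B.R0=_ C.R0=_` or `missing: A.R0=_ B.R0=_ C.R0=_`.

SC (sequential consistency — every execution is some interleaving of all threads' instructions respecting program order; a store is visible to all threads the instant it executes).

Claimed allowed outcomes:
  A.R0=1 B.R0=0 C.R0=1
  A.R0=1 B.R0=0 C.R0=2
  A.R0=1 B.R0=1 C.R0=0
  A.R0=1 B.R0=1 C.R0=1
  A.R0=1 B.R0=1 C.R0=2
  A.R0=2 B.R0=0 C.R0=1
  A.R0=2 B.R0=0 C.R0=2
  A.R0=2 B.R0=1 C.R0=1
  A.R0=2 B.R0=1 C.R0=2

outcome vector order: (A.R0,B.R0,C.R0)
under SC → 100 101 102 110 111 112 201 202 211 212
SC∖claimed = {100}

missing: A.R0=1 B.R0=0 C.R0=0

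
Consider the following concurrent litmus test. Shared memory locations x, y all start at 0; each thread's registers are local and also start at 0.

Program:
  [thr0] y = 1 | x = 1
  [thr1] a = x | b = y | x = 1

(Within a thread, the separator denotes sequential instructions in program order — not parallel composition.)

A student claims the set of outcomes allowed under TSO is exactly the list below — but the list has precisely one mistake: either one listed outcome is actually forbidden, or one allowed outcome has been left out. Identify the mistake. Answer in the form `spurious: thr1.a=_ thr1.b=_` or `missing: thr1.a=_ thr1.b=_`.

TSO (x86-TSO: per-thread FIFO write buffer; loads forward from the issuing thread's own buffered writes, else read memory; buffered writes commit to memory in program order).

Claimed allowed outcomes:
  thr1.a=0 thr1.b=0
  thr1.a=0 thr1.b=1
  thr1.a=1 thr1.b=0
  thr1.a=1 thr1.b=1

spurious: thr1.a=1 thr1.b=0

outcome vector order: (thr1.a,thr1.b)
[TSO] allowed = {<0 0>; <0 1>; <1 1>}
claimed∖TSO = {<1 0>}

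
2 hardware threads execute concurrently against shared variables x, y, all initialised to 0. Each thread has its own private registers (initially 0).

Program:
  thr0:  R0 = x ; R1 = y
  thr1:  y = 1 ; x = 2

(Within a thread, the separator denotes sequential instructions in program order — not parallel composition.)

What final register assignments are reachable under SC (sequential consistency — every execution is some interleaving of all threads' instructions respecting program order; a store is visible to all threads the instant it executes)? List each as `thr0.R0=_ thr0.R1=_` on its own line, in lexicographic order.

thr0.R0=0 thr0.R1=0
thr0.R0=0 thr0.R1=1
thr0.R0=2 thr0.R1=1

outcome vector order: (thr0.R0,thr0.R1)
|SC outcomes| = 3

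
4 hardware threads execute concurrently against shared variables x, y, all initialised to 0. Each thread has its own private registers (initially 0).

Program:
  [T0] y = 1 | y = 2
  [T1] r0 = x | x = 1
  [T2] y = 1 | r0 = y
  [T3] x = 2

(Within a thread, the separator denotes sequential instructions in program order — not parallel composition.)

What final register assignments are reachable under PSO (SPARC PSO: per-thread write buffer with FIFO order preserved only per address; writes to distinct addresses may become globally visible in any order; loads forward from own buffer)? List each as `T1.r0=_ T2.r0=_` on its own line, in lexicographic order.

outcome vector order: (T1.r0,T2.r0)
|PSO outcomes| = 4

T1.r0=0 T2.r0=1
T1.r0=0 T2.r0=2
T1.r0=2 T2.r0=1
T1.r0=2 T2.r0=2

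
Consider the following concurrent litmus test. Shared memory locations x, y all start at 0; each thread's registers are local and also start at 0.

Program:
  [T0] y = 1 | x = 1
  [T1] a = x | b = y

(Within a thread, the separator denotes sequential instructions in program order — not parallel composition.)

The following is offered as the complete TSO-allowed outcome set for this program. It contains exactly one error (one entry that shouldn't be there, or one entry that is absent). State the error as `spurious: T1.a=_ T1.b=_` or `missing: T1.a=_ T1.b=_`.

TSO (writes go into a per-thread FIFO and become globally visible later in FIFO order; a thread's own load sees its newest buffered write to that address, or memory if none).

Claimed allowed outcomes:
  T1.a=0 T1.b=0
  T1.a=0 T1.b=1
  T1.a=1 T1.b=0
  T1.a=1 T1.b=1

spurious: T1.a=1 T1.b=0

outcome vector order: (T1.a,T1.b)
TSO: 3 outcomes — {00, 01, 11}
claimed∖TSO = {10}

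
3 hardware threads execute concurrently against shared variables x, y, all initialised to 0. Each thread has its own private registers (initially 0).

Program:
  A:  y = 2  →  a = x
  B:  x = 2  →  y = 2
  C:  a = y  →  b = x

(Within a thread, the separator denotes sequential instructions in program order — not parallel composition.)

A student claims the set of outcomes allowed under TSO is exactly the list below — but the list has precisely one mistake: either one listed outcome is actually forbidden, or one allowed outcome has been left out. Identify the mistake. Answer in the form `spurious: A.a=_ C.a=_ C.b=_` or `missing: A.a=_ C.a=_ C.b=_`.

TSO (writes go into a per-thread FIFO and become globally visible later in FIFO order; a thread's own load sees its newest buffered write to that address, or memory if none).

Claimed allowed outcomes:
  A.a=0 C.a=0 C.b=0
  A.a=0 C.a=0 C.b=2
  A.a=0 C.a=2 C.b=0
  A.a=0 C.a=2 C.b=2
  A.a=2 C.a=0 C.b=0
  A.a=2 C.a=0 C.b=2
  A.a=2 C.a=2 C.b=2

outcome vector order: (A.a,C.a,C.b)
TSO: 8 outcomes — {0/0/0, 0/0/2, 0/2/0, 0/2/2, 2/0/0, 2/0/2, 2/2/0, 2/2/2}
TSO∖claimed = {2/2/0}

missing: A.a=2 C.a=2 C.b=0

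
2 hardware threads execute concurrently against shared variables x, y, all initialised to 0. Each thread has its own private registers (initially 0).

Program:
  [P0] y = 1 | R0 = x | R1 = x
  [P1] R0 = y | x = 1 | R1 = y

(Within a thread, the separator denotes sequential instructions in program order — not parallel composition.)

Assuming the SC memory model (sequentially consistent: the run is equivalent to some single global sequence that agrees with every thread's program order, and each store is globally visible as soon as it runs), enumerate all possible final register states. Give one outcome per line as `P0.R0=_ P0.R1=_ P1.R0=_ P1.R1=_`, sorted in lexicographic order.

outcome vector order: (P0.R0,P0.R1,P1.R0,P1.R1)
|SC outcomes| = 7

P0.R0=0 P0.R1=0 P1.R0=0 P1.R1=1
P0.R0=0 P0.R1=0 P1.R0=1 P1.R1=1
P0.R0=0 P0.R1=1 P1.R0=0 P1.R1=1
P0.R0=0 P0.R1=1 P1.R0=1 P1.R1=1
P0.R0=1 P0.R1=1 P1.R0=0 P1.R1=0
P0.R0=1 P0.R1=1 P1.R0=0 P1.R1=1
P0.R0=1 P0.R1=1 P1.R0=1 P1.R1=1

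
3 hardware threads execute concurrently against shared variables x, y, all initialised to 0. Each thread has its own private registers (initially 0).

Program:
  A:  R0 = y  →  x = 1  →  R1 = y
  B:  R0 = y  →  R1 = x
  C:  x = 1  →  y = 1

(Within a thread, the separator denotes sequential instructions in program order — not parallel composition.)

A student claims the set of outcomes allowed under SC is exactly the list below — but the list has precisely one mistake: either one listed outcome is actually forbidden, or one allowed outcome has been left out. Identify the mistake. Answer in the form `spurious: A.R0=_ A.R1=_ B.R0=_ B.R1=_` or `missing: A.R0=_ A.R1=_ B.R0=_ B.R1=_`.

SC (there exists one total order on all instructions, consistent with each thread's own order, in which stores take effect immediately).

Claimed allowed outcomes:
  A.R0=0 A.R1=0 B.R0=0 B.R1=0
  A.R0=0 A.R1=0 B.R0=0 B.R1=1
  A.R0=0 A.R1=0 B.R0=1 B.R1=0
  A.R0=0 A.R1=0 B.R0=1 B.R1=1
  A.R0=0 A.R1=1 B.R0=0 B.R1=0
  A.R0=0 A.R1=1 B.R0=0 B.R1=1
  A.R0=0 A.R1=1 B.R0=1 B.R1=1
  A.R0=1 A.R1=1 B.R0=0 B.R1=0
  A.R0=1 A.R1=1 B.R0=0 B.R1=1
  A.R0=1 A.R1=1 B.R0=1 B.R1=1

spurious: A.R0=0 A.R1=0 B.R0=1 B.R1=0

outcome vector order: (A.R0,A.R1,B.R0,B.R1)
SC (9): <0 0 0 0> <0 0 0 1> <0 0 1 1> <0 1 0 0> <0 1 0 1> <0 1 1 1> <1 1 0 0> <1 1 0 1> <1 1 1 1>
claimed∖SC = {<0 0 1 0>}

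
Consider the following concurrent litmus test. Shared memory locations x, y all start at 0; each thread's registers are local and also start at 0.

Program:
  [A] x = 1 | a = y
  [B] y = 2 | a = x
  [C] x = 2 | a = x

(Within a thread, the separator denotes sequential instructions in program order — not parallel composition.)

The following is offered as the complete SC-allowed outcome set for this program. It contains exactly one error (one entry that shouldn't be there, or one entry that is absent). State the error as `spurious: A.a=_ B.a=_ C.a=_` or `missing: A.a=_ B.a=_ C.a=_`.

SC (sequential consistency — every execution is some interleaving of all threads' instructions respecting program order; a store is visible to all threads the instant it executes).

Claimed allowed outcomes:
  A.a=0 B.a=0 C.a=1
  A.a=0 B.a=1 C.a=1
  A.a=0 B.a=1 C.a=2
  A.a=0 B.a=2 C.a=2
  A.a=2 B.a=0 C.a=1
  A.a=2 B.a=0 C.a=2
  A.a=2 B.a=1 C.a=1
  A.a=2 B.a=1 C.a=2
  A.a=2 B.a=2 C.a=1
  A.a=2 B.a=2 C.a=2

spurious: A.a=0 B.a=0 C.a=1

outcome vector order: (A.a,B.a,C.a)
SC (9): 011; 012; 022; 201; 202; 211; 212; 221; 222
claimed∖SC = {001}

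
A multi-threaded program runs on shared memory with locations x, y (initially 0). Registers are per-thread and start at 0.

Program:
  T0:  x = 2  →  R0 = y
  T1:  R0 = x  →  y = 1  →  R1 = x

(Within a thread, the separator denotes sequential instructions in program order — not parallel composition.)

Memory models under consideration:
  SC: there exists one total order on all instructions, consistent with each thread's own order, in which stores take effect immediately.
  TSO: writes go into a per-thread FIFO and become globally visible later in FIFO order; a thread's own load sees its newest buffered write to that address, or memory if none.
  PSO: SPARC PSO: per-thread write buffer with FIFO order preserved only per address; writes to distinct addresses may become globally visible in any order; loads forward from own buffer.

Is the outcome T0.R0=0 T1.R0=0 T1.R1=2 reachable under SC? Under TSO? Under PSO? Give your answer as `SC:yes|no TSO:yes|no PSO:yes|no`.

SC:yes TSO:yes PSO:yes

outcome vector order: (T0.R0,T1.R0,T1.R1)
SC (5): 0/0/2; 0/2/2; 1/0/0; 1/0/2; 1/2/2
TSO (6): 0/0/0; 0/0/2; 0/2/2; 1/0/0; 1/0/2; 1/2/2
PSO (6): 0/0/0; 0/0/2; 0/2/2; 1/0/0; 1/0/2; 1/2/2
target 0/0/2 ∈ {SC,TSO,PSO}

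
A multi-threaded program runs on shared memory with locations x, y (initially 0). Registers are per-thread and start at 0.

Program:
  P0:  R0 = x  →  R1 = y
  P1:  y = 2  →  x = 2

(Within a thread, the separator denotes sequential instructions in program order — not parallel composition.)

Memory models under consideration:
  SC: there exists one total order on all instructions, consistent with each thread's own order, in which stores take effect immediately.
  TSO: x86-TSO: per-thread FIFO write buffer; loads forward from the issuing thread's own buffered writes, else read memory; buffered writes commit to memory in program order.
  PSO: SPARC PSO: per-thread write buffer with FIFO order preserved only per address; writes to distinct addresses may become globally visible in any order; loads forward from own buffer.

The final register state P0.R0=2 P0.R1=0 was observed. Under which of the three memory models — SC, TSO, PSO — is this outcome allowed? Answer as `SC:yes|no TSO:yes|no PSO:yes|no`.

outcome vector order: (P0.R0,P0.R1)
SC (3): (0,0); (0,2); (2,2)
TSO (3): (0,0); (0,2); (2,2)
PSO (4): (0,0); (0,2); (2,0); (2,2)
target (2,0) ∈ {PSO}

SC:no TSO:no PSO:yes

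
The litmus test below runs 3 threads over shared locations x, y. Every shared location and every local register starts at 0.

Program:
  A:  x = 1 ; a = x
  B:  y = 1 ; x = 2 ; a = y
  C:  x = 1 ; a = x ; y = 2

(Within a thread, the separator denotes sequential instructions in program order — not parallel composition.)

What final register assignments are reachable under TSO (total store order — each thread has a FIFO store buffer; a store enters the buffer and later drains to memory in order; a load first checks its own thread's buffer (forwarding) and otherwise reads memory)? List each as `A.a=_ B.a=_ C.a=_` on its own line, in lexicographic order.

outcome vector order: (A.a,B.a,C.a)
|TSO outcomes| = 8

A.a=1 B.a=1 C.a=1
A.a=1 B.a=1 C.a=2
A.a=1 B.a=2 C.a=1
A.a=1 B.a=2 C.a=2
A.a=2 B.a=1 C.a=1
A.a=2 B.a=1 C.a=2
A.a=2 B.a=2 C.a=1
A.a=2 B.a=2 C.a=2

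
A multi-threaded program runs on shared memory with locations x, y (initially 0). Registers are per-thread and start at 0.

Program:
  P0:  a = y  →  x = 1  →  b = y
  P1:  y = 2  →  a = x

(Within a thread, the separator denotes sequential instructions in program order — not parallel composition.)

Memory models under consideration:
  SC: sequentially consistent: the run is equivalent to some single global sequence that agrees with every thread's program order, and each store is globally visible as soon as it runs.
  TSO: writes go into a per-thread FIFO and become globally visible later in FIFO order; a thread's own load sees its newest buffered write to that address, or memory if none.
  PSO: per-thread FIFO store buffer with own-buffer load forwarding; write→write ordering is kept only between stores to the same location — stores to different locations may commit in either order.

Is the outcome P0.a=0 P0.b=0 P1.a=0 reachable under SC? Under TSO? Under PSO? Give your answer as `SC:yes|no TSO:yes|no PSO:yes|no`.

SC:no TSO:yes PSO:yes

outcome vector order: (P0.a,P0.b,P1.a)
SC (5): 001, 020, 021, 220, 221
TSO (6): 000, 001, 020, 021, 220, 221
PSO (6): 000, 001, 020, 021, 220, 221
target 000 ∈ {TSO,PSO}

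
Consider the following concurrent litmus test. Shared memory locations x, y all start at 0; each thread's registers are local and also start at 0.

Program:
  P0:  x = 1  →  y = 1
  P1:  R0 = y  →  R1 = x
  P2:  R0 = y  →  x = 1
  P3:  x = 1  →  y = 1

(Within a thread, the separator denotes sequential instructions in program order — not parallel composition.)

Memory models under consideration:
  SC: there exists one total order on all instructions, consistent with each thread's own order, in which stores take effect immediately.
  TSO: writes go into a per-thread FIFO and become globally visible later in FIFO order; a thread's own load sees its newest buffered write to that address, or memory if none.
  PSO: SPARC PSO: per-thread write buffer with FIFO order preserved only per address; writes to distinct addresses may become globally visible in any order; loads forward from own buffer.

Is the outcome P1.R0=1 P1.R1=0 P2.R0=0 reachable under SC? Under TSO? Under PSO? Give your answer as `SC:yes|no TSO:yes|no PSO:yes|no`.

SC:no TSO:no PSO:yes

outcome vector order: (P1.R0,P1.R1,P2.R0)
SC: 6 outcomes — {000, 001, 010, 011, 110, 111}
TSO: 6 outcomes — {000, 001, 010, 011, 110, 111}
PSO: 8 outcomes — {000, 001, 010, 011, 100, 101, 110, 111}
target 100 ∈ {PSO}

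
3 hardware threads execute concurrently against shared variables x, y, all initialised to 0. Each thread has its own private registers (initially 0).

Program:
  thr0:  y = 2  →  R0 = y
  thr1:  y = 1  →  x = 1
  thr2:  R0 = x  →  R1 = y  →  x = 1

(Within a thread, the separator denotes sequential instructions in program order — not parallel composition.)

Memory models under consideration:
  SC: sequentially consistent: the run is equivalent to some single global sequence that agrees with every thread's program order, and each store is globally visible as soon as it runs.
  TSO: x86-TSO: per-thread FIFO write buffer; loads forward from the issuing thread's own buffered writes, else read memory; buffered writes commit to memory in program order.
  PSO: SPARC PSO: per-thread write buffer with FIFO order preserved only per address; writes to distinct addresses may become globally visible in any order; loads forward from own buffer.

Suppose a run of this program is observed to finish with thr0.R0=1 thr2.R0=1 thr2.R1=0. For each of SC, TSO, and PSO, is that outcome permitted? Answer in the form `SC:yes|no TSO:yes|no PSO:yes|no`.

SC:no TSO:no PSO:yes

outcome vector order: (thr0.R0,thr2.R0,thr2.R1)
[SC] allowed = {1/0/0; 1/0/1; 1/0/2; 1/1/1; 2/0/0; 2/0/1; 2/0/2; 2/1/1; 2/1/2}
[TSO] allowed = {1/0/0; 1/0/1; 1/0/2; 1/1/1; 2/0/0; 2/0/1; 2/0/2; 2/1/1; 2/1/2}
[PSO] allowed = {1/0/0; 1/0/1; 1/0/2; 1/1/0; 1/1/1; 1/1/2; 2/0/0; 2/0/1; 2/0/2; 2/1/0; 2/1/1; 2/1/2}
target 1/1/0 ∈ {PSO}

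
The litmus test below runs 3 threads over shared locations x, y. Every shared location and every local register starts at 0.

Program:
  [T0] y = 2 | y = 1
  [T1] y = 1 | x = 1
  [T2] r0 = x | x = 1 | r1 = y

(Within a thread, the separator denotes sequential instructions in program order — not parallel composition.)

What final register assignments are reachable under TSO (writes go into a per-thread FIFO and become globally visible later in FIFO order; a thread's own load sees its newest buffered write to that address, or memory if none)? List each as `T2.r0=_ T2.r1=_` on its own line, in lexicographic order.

outcome vector order: (T2.r0,T2.r1)
|TSO outcomes| = 5

T2.r0=0 T2.r1=0
T2.r0=0 T2.r1=1
T2.r0=0 T2.r1=2
T2.r0=1 T2.r1=1
T2.r0=1 T2.r1=2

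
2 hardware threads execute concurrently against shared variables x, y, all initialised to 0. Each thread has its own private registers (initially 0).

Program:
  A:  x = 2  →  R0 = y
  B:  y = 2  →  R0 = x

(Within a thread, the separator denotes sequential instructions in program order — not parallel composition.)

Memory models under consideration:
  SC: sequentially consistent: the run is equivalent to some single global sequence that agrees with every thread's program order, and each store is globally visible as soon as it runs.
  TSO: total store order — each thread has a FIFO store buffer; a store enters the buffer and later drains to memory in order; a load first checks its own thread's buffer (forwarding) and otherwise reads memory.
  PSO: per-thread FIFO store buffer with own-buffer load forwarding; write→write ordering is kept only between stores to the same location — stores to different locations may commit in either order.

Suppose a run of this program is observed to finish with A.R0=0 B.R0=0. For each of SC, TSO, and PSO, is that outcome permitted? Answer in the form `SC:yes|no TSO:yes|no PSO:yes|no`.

outcome vector order: (A.R0,B.R0)
[SC] allowed = {<0 2>; <2 0>; <2 2>}
[TSO] allowed = {<0 0>; <0 2>; <2 0>; <2 2>}
[PSO] allowed = {<0 0>; <0 2>; <2 0>; <2 2>}
target <0 0> ∈ {TSO,PSO}

SC:no TSO:yes PSO:yes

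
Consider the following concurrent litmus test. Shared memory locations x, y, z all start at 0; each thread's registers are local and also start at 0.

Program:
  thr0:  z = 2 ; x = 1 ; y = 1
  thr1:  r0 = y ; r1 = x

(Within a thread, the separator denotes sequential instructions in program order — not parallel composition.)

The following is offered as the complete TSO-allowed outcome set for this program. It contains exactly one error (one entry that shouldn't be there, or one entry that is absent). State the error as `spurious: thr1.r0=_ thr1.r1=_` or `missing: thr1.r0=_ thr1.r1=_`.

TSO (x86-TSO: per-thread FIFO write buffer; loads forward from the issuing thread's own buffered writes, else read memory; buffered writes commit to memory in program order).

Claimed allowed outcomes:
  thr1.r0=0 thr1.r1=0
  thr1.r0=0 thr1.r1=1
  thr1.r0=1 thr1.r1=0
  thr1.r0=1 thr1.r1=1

spurious: thr1.r0=1 thr1.r1=0

outcome vector order: (thr1.r0,thr1.r1)
[TSO] allowed = {00; 01; 11}
claimed∖TSO = {10}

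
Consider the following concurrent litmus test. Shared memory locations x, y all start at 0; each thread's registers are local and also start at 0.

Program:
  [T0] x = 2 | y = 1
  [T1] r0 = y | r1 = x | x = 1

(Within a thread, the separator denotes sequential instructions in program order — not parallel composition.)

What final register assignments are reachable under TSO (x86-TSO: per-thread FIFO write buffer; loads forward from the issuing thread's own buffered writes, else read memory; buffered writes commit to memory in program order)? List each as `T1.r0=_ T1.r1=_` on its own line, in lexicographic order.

outcome vector order: (T1.r0,T1.r1)
|TSO outcomes| = 3

T1.r0=0 T1.r1=0
T1.r0=0 T1.r1=2
T1.r0=1 T1.r1=2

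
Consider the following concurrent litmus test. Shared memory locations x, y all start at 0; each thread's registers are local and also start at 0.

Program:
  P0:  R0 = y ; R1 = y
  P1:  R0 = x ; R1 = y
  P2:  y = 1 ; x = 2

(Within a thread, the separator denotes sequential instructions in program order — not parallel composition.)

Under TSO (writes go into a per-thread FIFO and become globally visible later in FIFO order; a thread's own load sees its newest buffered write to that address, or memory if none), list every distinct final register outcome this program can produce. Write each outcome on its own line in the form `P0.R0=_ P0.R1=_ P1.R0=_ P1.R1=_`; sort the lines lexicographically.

outcome vector order: (P0.R0,P0.R1,P1.R0,P1.R1)
|TSO outcomes| = 9

P0.R0=0 P0.R1=0 P1.R0=0 P1.R1=0
P0.R0=0 P0.R1=0 P1.R0=0 P1.R1=1
P0.R0=0 P0.R1=0 P1.R0=2 P1.R1=1
P0.R0=0 P0.R1=1 P1.R0=0 P1.R1=0
P0.R0=0 P0.R1=1 P1.R0=0 P1.R1=1
P0.R0=0 P0.R1=1 P1.R0=2 P1.R1=1
P0.R0=1 P0.R1=1 P1.R0=0 P1.R1=0
P0.R0=1 P0.R1=1 P1.R0=0 P1.R1=1
P0.R0=1 P0.R1=1 P1.R0=2 P1.R1=1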